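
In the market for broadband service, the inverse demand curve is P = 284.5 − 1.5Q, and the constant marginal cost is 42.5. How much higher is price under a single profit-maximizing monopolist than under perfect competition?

Price rises by 121

Perfect competition: P = MC = 42.5, so 284.5 − 1.5Q = 42.5 and Q = 484/3.
Monopoly sets MR = MC: 284.5 − 3Q = 42.5 ⇒ Q = 242/3, P = 284.5 − 1.5·242/3 = 163.5.
Change in price: 163.5 − 42.5 = 121.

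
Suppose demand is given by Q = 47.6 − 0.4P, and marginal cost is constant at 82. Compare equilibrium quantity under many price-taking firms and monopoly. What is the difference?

Inverting demand: P = 119 − 2.5Q.
Competitive firms price at marginal cost: P = 82, giving Q = 14.8.
Monopoly sets MR = MC: 119 − 5Q = 82 ⇒ Q = 7.4, P = 119 − 2.5·7.4 = 100.5.
Change in equilibrium quantity: 7.4 − 14.8 = −7.4.

Q falls by 7.4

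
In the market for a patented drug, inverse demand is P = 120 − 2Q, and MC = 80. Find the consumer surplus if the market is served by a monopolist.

CS = 100

Monopoly sets MR = MC: 120 − 4Q = 80 ⇒ Q = 10, P = 120 − 2·10 = 100.
CS = ½·(120 − 100)·10 = 100.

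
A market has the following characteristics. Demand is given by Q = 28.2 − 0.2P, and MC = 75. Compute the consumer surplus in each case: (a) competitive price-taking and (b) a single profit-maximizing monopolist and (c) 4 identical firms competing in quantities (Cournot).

Inverting demand: P = 141 − 5Q.
Competitive firms price at marginal cost: P = 75, giving Q = 13.2.
CS = ½·(141 − 75)·13.2 = 435.6.
A monopolist chooses Q where MR = MC. MR = 141 − 10Q; setting this equal to 75 gives Q = 6.6 and P = 108.
CS = ½·(141 − 108)·6.6 = 108.9.
Cournot with 4 identical firms: the symmetric best-response condition is 141 − 25q = 75. Each firm produces q = 2.64, total output Q = 10.56, price P = 88.2.
CS = ½·(141 − 88.2)·10.56 = 278.784.

Competition: CS = 435.6; Monopoly: CS = 108.9; Cournot: CS = 278.784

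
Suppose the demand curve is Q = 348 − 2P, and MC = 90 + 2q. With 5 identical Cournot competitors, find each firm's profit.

π_i = 423.36

Inverting demand: P = 174 − 0.5Q.
Cournot with 5 identical firms: the symmetric best-response condition is 174 − 3q = 90 + 2q. Each firm produces q = 16.8, total output Q = 84, price P = 132.
Each firm's profit = 132·16.8 − (90·16.8 + ½·2·16.8²) = 423.36.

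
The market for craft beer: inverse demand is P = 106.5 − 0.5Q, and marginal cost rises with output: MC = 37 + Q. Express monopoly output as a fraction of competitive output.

Monopoly sets MR = MC: 106.5 − Q = 37 + Q ⇒ Q = 34.75, P = 106.5 − 0.5·34.75 = 89.125.
Competitive equilibrium sets price equal to marginal cost: 106.5 − 0.5Q = 37 + Q, so Q = 139/3 and P = 250/3.
Ratio Q_m/Q_c = 34.75/(139/3) = 0.75.

Q_m/Q_c = 0.75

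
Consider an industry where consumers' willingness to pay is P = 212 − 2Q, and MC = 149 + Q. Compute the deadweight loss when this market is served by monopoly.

DWL = 105.84

Competitive equilibrium sets price equal to marginal cost: 212 − 2Q = 149 + Q, so Q = 21 and P = 170.
Monopoly sets MR = MC: 212 − 4Q = 149 + Q ⇒ Q = 12.6, P = 212 − 2·12.6 = 186.8.
CS = ½·(212 − 170)·21 = 441; PS = (170·21 − 149·21 − ½·1·21²) = 220.5; TS = 661.5.
CS = ½·(212 − 186.8)·12.6 = 158.76; PS = (186.8·12.6 − 149·12.6 − ½·1·12.6²) = 396.9; TS = 555.66.
DWL = 661.5 − 555.66 = 105.84.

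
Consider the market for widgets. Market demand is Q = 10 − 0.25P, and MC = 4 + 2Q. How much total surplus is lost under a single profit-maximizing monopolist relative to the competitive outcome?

DWL = 17.28

Inverting demand: P = 40 − 4Q.
Under competition P = MC: 40 − 4Q = 4 + 2Q ⇒ Q = 6, P = 16.
The monopolist equates marginal revenue to marginal cost: 40 − 8Q = 4 + 2Q, so Q = 3.6. From demand, P = 25.6.
CS = ½·(40 − 16)·6 = 72; PS = (16·6 − 4·6 − ½·2·6²) = 36; TS = 108.
CS = ½·(40 − 25.6)·3.6 = 25.92; PS = (25.6·3.6 − 4·3.6 − ½·2·3.6²) = 64.8; TS = 90.72.
DWL = 108 − 90.72 = 17.28.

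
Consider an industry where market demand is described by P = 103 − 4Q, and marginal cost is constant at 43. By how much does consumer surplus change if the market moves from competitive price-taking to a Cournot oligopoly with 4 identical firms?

Consumer surplus falls by 162

Under competition P = MC = 43, so Q = (103 − 43)/4 = 15.
CS = ½·(103 − 43)·15 = 450.
Cournot with 4 identical firms: the symmetric best-response condition is 103 − 20q = 43. Each firm produces q = 3, total output Q = 12, price P = 55.
CS = ½·(103 − 55)·12 = 288.
Change in consumer surplus: 288 − 450 = −162.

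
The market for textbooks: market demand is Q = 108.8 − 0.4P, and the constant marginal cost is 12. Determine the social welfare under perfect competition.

TS = 13520

Inverting demand: P = 272 − 2.5Q.
Under competition P = MC = 12, so Q = (272 − 12)/2.5 = 104.
CS = ½·(272 − 12)·104 = 13520; PS = (12 − 12)·104 = 0; TS = 13520.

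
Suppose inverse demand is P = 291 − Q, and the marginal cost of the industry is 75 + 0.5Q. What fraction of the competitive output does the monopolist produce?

The monopolist equates marginal revenue to marginal cost: 291 − 2Q = 75 + 0.5Q, so Q = 86.4. From demand, P = 204.6.
Under competition P = MC: 291 − Q = 75 + 0.5Q ⇒ Q = 144, P = 147.
Ratio Q_m/Q_c = 86.4/144 = 0.6.

Q_m/Q_c = 0.6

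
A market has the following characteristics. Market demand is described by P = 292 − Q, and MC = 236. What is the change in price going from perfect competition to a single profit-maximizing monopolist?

P rises by 28

Under competition P = MC = 236, so Q = (292 − 236)/1 = 56.
Monopoly sets MR = MC: 292 − 2Q = 236 ⇒ Q = 28, P = 292 − 28 = 264.
Change in price: 264 − 236 = 28.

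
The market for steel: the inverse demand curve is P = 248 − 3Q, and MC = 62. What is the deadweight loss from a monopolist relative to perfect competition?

DWL = 1441.5

Under competition P = MC = 62, so Q = (248 − 62)/3 = 62.
Monopoly sets MR = MC: 248 − 6Q = 62 ⇒ Q = 31, P = 248 − 3·31 = 155.
DWL is the triangle between Q = 31 and Q = 62: ½·(62 − 31)·(155 − 62) = 1441.5.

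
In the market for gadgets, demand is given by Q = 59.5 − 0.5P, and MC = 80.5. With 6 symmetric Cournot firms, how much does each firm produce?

q_i = 2.75

Inverting demand: P = 119 − 2Q.
Cournot with 6 identical firms: the symmetric best-response condition is 119 − 14q = 80.5. Each firm produces q = 2.75, total output Q = 16.5, price P = 86.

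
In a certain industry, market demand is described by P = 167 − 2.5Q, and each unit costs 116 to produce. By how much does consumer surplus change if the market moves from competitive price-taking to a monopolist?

Competitive firms price at marginal cost: P = 116, giving Q = 20.4.
CS = ½·(167 − 116)·20.4 = 520.2.
A monopolist chooses Q where MR = MC. MR = 167 − 5Q; setting this equal to 116 gives Q = 10.2 and P = 141.5.
CS = ½·(167 − 141.5)·10.2 = 130.05.
Change in consumer surplus: 130.05 − 520.2 = −390.15.

Consumer surplus falls by 390.15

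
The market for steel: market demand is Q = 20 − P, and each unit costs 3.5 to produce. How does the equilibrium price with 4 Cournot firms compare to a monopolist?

Cournot: P = 6.8; Monopoly: P = 11.75

Inverting demand: P = 20 − Q.
With 4 symmetric Cournot firms, each firm's FOC gives 20 − 5q = 3.5, so q = 3.3, Q = 4·3.3 = 13.2, and P = 6.8.
Monopoly sets MR = MC: 20 − 2Q = 3.5 ⇒ Q = 8.25, P = 20 − 8.25 = 11.75.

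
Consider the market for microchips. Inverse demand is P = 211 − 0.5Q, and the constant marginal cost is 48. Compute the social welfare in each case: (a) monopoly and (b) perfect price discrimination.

Monopoly: TS = 19926.75; Perfect PD: TS = 26569

A monopolist chooses Q where MR = MC. MR = 211 − Q; setting this equal to 48 gives Q = 163 and P = 129.5.
CS = ½·(211 − 129.5)·163 = 6642.25; PS = (129.5 − 48)·163 = 13284.5; TS = 19926.75.
Under first-degree price discrimination the firm charges each unit its demand price and produces up to where P = MC, i.e. Q = 326. Consumer surplus is zero; producer surplus equals total surplus.
TS = 26569 (equal to competitive TS).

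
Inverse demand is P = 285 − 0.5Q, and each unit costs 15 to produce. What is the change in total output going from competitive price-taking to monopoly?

Total output falls by 270

Under competition P = MC = 15, so Q = (285 − 15)/0.5 = 540.
Monopoly sets MR = MC: 285 − Q = 15 ⇒ Q = 270, P = 285 − 0.5·270 = 150.
Change in total output: 270 − 540 = −270.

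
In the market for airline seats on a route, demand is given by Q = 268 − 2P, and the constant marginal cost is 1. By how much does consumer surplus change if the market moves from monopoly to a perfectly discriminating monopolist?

Inverting demand: P = 134 − 0.5Q.
A monopolist chooses Q where MR = MC. MR = 134 − Q; setting this equal to 1 gives Q = 133 and P = 67.5.
CS = ½·(134 − 67.5)·133 = 4422.25.
With perfect price discrimination, output is the efficient level Q = 266 (where demand meets MC), but every buyer pays their willingness to pay: CS = 0 and PS = total surplus.
CS = 0.
Change in consumer surplus: 0 − 4422.25 = −4422.25.

CS falls by 4422.25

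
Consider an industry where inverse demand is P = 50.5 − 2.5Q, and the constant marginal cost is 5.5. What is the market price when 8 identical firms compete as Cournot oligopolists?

P = 10.5

In a 8-firm Cournot equilibrium, symmetry and the first-order condition give q = (50.5 − 5.5)/(22.5) = 2. So Q = 16 and P = 10.5.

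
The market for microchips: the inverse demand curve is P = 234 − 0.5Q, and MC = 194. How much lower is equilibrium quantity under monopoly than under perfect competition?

Under competition P = MC = 194, so Q = (234 − 194)/0.5 = 80.
A monopolist chooses Q where MR = MC. MR = 234 − Q; setting this equal to 194 gives Q = 40 and P = 214.
Change in equilibrium quantity: 40 − 80 = −40.

Q falls by 40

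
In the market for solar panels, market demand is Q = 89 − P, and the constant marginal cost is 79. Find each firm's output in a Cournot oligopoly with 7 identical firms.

q_i = 1.25

Inverting demand: P = 89 − Q.
In a 7-firm Cournot equilibrium, symmetry and the first-order condition give q = (89 − 79)/(8) = 1.25. So Q = 8.75 and P = 80.25.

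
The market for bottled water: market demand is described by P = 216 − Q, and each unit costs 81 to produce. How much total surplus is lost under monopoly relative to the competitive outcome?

Perfect competition: P = MC = 81, so 216 − Q = 81 and Q = 135.
Monopoly sets MR = MC: 216 − 2Q = 81 ⇒ Q = 67.5, P = 216 − 67.5 = 148.5.
DWL is the triangle between Q = 67.5 and Q = 135: ½·(135 − 67.5)·(148.5 − 81) = 2278.125.

DWL = 2278.125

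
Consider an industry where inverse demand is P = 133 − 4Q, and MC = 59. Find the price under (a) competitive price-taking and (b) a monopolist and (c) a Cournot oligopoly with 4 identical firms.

Competitive firms price at marginal cost: P = 59, giving Q = 18.5.
The monopolist equates marginal revenue to marginal cost: 133 − 8Q = 59, so Q = 9.25. From demand, P = 96.
With 4 symmetric Cournot firms, each firm's FOC gives 133 − 20q = 59, so q = 3.7, Q = 4·3.7 = 14.8, and P = 73.8.

Competition: P = 59; Monopoly: P = 96; Cournot: P = 73.8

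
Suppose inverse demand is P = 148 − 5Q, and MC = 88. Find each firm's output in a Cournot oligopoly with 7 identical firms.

q_i = 1.5

With 7 symmetric Cournot firms, each firm's FOC gives 148 − 40q = 88, so q = 1.5, Q = 7·1.5 = 10.5, and P = 95.5.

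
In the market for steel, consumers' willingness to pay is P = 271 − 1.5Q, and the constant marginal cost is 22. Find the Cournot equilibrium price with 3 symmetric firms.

P = 84.25

With 3 symmetric Cournot firms, each firm's FOC gives 271 − 6q = 22, so q = 41.5, Q = 3·41.5 = 124.5, and P = 84.25.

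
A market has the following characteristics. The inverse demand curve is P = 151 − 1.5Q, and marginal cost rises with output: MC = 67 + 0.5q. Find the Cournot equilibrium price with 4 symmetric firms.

With 4 symmetric Cournot firms, each firm's FOC gives 151 − 7.5q = 67 + 0.5q, so q = 10.5, Q = 4·10.5 = 42, and P = 88.

P = 88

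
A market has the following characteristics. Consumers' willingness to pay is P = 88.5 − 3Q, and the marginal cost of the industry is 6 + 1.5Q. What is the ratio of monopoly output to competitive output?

Q_m/Q_c = 0.6

A monopolist chooses Q where MR = MC. MR = 88.5 − 6Q; setting this equal to 6 + 1.5Q gives Q = 11 and P = 55.5.
Competitive equilibrium sets price equal to marginal cost: 88.5 − 3Q = 6 + 1.5Q, so Q = 55/3 and P = 33.5.
Ratio Q_m/Q_c = 11/(55/3) = 0.6.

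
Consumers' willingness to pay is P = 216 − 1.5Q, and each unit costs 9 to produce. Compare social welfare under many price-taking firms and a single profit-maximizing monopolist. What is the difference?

Competitive firms price at marginal cost: P = 9, giving Q = 138.
CS = ½·(216 − 9)·138 = 14283; PS = (9 − 9)·138 = 0; TS = 14283.
Monopoly sets MR = MC: 216 − 3Q = 9 ⇒ Q = 69, P = 216 − 1.5·69 = 112.5.
CS = ½·(216 − 112.5)·69 = 3570.75; PS = (112.5 − 9)·69 = 7141.5; TS = 10712.25.
Change in social welfare: 10712.25 − 14283 = −3570.75.

TS falls by 3570.75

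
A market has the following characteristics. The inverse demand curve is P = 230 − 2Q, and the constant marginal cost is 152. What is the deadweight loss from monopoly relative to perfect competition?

DWL = 380.25

Under competition P = MC = 152, so Q = (230 − 152)/2 = 39.
Monopoly sets MR = MC: 230 − 4Q = 152 ⇒ Q = 19.5, P = 230 − 2·19.5 = 191.
DWL is the triangle between Q = 19.5 and Q = 39: ½·(39 − 19.5)·(191 − 152) = 380.25.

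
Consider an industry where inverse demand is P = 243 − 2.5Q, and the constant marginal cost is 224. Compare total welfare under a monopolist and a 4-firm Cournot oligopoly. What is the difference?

Total welfare rises by 15.162

A monopolist chooses Q where MR = MC. MR = 243 − 5Q; setting this equal to 224 gives Q = 3.8 and P = 233.5.
CS = ½·(243 − 233.5)·3.8 = 18.05; PS = (233.5 − 224)·3.8 = 36.1; TS = 54.15.
Cournot with 4 identical firms: the symmetric best-response condition is 243 − 12.5q = 224. Each firm produces q = 1.52, total output Q = 6.08, price P = 227.8.
CS = ½·(243 − 227.8)·6.08 = 46.208; PS = (227.8 − 224)·6.08 = 23.104; TS = 69.312.
Change in total welfare: 69.312 − 54.15 = 15.162.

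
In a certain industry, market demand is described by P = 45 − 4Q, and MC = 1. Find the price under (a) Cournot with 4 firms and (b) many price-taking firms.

Cournot: P = 9.8; Competition: P = 1

Cournot with 4 identical firms: the symmetric best-response condition is 45 − 20q = 1. Each firm produces q = 2.2, total output Q = 8.8, price P = 9.8.
Under competition P = MC = 1, so Q = (45 − 1)/4 = 11.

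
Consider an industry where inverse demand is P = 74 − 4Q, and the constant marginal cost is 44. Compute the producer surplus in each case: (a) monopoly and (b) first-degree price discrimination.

Monopoly: PS = 56.25; Perfect PD: PS = 112.5

A monopolist chooses Q where MR = MC. MR = 74 − 8Q; setting this equal to 44 gives Q = 3.75 and P = 59.
PS = (59 − 44)·3.75 = 56.25.
A perfectly discriminating monopolist sells every unit with P(Q) ≥ MC(Q), so output equals the competitive quantity Q = 7.5. Each buyer pays their reservation price, so CS = 0 and the firm captures all surplus.
PS = ½·(74 − 44)·7.5 = 112.5.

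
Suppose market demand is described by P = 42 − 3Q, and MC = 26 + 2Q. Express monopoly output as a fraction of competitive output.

Q_m/Q_c = 0.625

The monopolist equates marginal revenue to marginal cost: 42 − 6Q = 26 + 2Q, so Q = 2. From demand, P = 36.
Under competition P = MC: 42 − 3Q = 26 + 2Q ⇒ Q = 3.2, P = 32.4.
Ratio Q_m/Q_c = 2/3.2 = 0.625.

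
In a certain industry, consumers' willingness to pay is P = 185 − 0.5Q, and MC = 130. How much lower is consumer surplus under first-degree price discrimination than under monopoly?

Monopoly sets MR = MC: 185 − Q = 130 ⇒ Q = 55, P = 185 − 0.5·55 = 157.5.
CS = ½·(185 − 157.5)·55 = 756.25.
With perfect price discrimination, output is the efficient level Q = 110 (where demand meets MC), but every buyer pays their willingness to pay: CS = 0 and PS = total surplus.
CS = 0.
Change in consumer surplus: 0 − 756.25 = −756.25.

Consumer surplus falls by 756.25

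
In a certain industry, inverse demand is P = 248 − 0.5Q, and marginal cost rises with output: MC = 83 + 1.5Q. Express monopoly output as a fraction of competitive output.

Monopoly sets MR = MC: 248 − Q = 83 + 1.5Q ⇒ Q = 66, P = 248 − 0.5·66 = 215.
Competitive equilibrium sets price equal to marginal cost: 248 − 0.5Q = 83 + 1.5Q, so Q = 82.5 and P = 206.75.
Ratio Q_m/Q_c = 66/82.5 = 0.8.

Q_m/Q_c = 0.8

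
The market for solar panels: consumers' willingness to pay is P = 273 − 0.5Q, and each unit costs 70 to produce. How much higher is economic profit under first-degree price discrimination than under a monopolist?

π rises by 20604.5

The monopolist equates marginal revenue to marginal cost: 273 − Q = 70, so Q = 203. From demand, P = 171.5.
Profit = (171.5 − 70)·203 = 20604.5.
A perfectly discriminating monopolist sells every unit with P(Q) ≥ MC(Q), so output equals the competitive quantity Q = 406. Each buyer pays their reservation price, so CS = 0 and the firm captures all surplus.
PS equals the full surplus area, 41209. Profit = 41209 = 41209.
Change in economic profit: 41209 − 20604.5 = 20604.5.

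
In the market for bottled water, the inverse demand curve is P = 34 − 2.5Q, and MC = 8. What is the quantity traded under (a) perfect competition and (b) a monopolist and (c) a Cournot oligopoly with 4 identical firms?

Perfect competition: P = MC = 8, so 34 − 2.5Q = 8 and Q = 10.4.
A monopolist chooses Q where MR = MC. MR = 34 − 5Q; setting this equal to 8 gives Q = 5.2 and P = 21.
Cournot with 4 identical firms: the symmetric best-response condition is 34 − 12.5q = 8. Each firm produces q = 2.08, total output Q = 8.32, price P = 13.2.

Competition: Q = 10.4; Monopoly: Q = 5.2; Cournot: Q = 8.32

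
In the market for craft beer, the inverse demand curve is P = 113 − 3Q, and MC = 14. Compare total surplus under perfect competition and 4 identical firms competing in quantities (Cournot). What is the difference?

Total surplus falls by 65.34

Perfect competition: P = MC = 14, so 113 − 3Q = 14 and Q = 33.
CS = ½·(113 − 14)·33 = 1633.5; PS = (14 − 14)·33 = 0; TS = 1633.5.
In a 4-firm Cournot equilibrium, symmetry and the first-order condition give q = (113 − 14)/(15) = 6.6. So Q = 26.4 and P = 33.8.
CS = ½·(113 − 33.8)·26.4 = 1045.44; PS = (33.8 − 14)·26.4 = 522.72; TS = 1568.16.
Change in total surplus: 1568.16 − 1633.5 = −65.34.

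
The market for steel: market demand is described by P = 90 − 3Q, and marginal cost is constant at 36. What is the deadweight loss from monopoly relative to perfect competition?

Competitive firms price at marginal cost: P = 36, giving Q = 18.
A monopolist chooses Q where MR = MC. MR = 90 − 6Q; setting this equal to 36 gives Q = 9 and P = 63.
DWL is the triangle between Q = 9 and Q = 18: ½·(18 − 9)·(63 − 36) = 121.5.

DWL = 121.5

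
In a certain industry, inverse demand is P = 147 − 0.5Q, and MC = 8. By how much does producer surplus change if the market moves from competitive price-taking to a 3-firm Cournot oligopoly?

PS rises by 7245.375

Competitive firms price at marginal cost: P = 8, giving Q = 278.
PS = (8 − 8)·278 = 0.
Cournot with 3 identical firms: the symmetric best-response condition is 147 − 2q = 8. Each firm produces q = 69.5, total output Q = 208.5, price P = 42.75.
PS = (42.75 − 8)·208.5 = 7245.375.
Change in producer surplus: 7245.375 − 0 = 7245.375.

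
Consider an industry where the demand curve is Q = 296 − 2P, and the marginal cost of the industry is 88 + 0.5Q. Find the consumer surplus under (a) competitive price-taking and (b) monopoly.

Inverting demand: P = 148 − 0.5Q.
Competitive equilibrium sets price equal to marginal cost: 148 − 0.5Q = 88 + 0.5Q, so Q = 60 and P = 118.
CS = ½·(148 − 118)·60 = 900.
The monopolist equates marginal revenue to marginal cost: 148 − Q = 88 + 0.5Q, so Q = 40. From demand, P = 128.
CS = ½·(148 − 128)·40 = 400.

Competition: CS = 900; Monopoly: CS = 400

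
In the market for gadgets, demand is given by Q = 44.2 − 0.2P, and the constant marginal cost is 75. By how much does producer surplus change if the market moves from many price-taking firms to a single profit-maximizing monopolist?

Inverting demand: P = 221 − 5Q.
Perfect competition: P = MC = 75, so 221 − 5Q = 75 and Q = 29.2.
PS = (75 − 75)·29.2 = 0.
The monopolist equates marginal revenue to marginal cost: 221 − 10Q = 75, so Q = 14.6. From demand, P = 148.
PS = (148 − 75)·14.6 = 1065.8.
Change in producer surplus: 1065.8 − 0 = 1065.8.

PS rises by 1065.8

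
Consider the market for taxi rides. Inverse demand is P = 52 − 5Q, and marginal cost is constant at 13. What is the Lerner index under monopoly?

Lerner index = 0.6

The monopolist equates marginal revenue to marginal cost: 52 − 10Q = 13, so Q = 3.9. From demand, P = 32.5.
Lerner index = (P − MC)/P = (32.5 − 13)/32.5 = 0.6.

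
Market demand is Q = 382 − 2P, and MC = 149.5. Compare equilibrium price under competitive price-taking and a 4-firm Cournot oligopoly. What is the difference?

Inverting demand: P = 191 − 0.5Q.
Competitive firms price at marginal cost: P = 149.5, giving Q = 83.
Cournot with 4 identical firms: the symmetric best-response condition is 191 − 2.5q = 149.5. Each firm produces q = 16.6, total output Q = 66.4, price P = 157.8.
Change in equilibrium price: 157.8 − 149.5 = 8.3.

Equilibrium price rises by 8.3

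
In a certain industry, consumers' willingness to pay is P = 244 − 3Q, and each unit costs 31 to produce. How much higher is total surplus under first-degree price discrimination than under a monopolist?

A monopolist chooses Q where MR = MC. MR = 244 − 6Q; setting this equal to 31 gives Q = 35.5 and P = 137.5.
CS = ½·(244 − 137.5)·35.5 = 1890.375; PS = (137.5 − 31)·35.5 = 3780.75; TS = 5671.125.
Under first-degree price discrimination the firm charges each unit its demand price and produces up to where P = MC, i.e. Q = 71. Consumer surplus is zero; producer surplus equals total surplus.
TS = 7561.5 (equal to competitive TS).
Change in total surplus: 7561.5 − 5671.125 = 1890.375.

TS rises by 1890.375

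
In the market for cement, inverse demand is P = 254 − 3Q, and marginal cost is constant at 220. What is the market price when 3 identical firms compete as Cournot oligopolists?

P = 228.5

With 3 symmetric Cournot firms, each firm's FOC gives 254 − 12q = 220, so q = 17/6, Q = 3·17/6 = 8.5, and P = 228.5.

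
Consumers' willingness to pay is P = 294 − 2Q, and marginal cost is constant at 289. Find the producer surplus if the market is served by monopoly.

Monopoly sets MR = MC: 294 − 4Q = 289 ⇒ Q = 1.25, P = 294 − 2·1.25 = 291.5.
PS = (291.5 − 289)·1.25 = 3.125.

PS = 3.125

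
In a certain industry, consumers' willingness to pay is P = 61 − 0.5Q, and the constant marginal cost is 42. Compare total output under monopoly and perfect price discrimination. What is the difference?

Total output rises by 19

The monopolist equates marginal revenue to marginal cost: 61 − Q = 42, so Q = 19. From demand, P = 51.5.
With perfect price discrimination, output is the efficient level Q = 38 (where demand meets MC), but every buyer pays their willingness to pay: CS = 0 and PS = total surplus.
Change in total output: 38 − 19 = 19.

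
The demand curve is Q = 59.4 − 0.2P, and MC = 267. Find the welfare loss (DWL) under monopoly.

DWL = 22.5

Inverting demand: P = 297 − 5Q.
Perfect competition: P = MC = 267, so 297 − 5Q = 267 and Q = 6.
The monopolist equates marginal revenue to marginal cost: 297 − 10Q = 267, so Q = 3. From demand, P = 282.
DWL is the triangle between Q = 3 and Q = 6: ½·(6 − 3)·(282 − 267) = 22.5.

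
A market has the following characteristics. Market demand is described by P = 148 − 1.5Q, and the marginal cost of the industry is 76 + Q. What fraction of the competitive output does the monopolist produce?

The monopolist equates marginal revenue to marginal cost: 148 − 3Q = 76 + Q, so Q = 18. From demand, P = 121.
Competitive equilibrium sets price equal to marginal cost: 148 − 1.5Q = 76 + Q, so Q = 28.8 and P = 104.8.
Ratio Q_m/Q_c = 18/28.8 = 0.625.

Q_m/Q_c = 0.625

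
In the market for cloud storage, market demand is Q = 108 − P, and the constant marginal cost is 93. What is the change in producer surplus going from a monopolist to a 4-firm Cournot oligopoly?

Inverting demand: P = 108 − Q.
The monopolist equates marginal revenue to marginal cost: 108 − 2Q = 93, so Q = 7.5. From demand, P = 100.5.
PS = (100.5 − 93)·7.5 = 56.25.
With 4 symmetric Cournot firms, each firm's FOC gives 108 − 5q = 93, so q = 3, Q = 4·3 = 12, and P = 96.
PS = (96 − 93)·12 = 36.
Change in producer surplus: 36 − 56.25 = −20.25.

PS falls by 20.25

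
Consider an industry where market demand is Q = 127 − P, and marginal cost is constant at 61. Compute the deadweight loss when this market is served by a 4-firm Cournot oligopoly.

DWL = 87.12

Inverting demand: P = 127 − Q.
Perfect competition: P = MC = 61, so 127 − Q = 61 and Q = 66.
Cournot with 4 identical firms: the symmetric best-response condition is 127 − 5q = 61. Each firm produces q = 13.2, total output Q = 52.8, price P = 74.2.
DWL is the triangle between Q = 52.8 and Q = 66: ½·(66 − 52.8)·(74.2 − 61) = 87.12.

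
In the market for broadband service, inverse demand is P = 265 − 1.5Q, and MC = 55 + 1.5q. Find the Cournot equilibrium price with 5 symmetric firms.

In a 5-firm Cournot equilibrium, symmetry and the first-order condition give q = (265 − 55)/(10.5) = 20. So Q = 100 and P = 115.

P = 115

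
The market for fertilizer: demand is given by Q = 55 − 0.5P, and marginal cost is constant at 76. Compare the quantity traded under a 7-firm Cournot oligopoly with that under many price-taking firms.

Inverting demand: P = 110 − 2Q.
With 7 symmetric Cournot firms, each firm's FOC gives 110 − 16q = 76, so q = 2.125, Q = 7·2.125 = 14.875, and P = 80.25.
Perfect competition: P = MC = 76, so 110 − 2Q = 76 and Q = 17.

Cournot: Q = 14.875; Competition: Q = 17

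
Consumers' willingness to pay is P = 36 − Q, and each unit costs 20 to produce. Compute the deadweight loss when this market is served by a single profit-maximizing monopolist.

DWL = 32

Under competition P = MC = 20, so Q = (36 − 20)/1 = 16.
Monopoly sets MR = MC: 36 − 2Q = 20 ⇒ Q = 8, P = 36 − 8 = 28.
DWL is the triangle between Q = 8 and Q = 16: ½·(16 − 8)·(28 − 20) = 32.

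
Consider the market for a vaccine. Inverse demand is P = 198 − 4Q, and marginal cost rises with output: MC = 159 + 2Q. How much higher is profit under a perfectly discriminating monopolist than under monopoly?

π rises by 50.7

A monopolist chooses Q where MR = MC. MR = 198 − 8Q; setting this equal to 159 + 2Q gives Q = 3.9 and P = 182.4.
Profit = 182.4·3.9 − (159·3.9 + ½·2·3.9²) = 76.05.
A perfectly discriminating monopolist sells every unit with P(Q) ≥ MC(Q), so output equals the competitive quantity Q = 6.5. Each buyer pays their reservation price, so CS = 0 and the firm captures all surplus.
PS equals the full surplus area, 126.75. Profit = 126.75 = 126.75.
Change in profit: 126.75 − 76.05 = 50.7.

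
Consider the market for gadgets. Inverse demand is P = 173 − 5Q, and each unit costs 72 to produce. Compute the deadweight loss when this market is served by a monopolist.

DWL = 255.025

Perfect competition: P = MC = 72, so 173 − 5Q = 72 and Q = 20.2.
A monopolist chooses Q where MR = MC. MR = 173 − 10Q; setting this equal to 72 gives Q = 10.1 and P = 122.5.
DWL is the triangle between Q = 10.1 and Q = 20.2: ½·(20.2 − 10.1)·(122.5 − 72) = 255.025.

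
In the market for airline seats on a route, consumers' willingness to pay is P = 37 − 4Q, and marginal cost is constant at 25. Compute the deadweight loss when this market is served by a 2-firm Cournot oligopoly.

Under competition P = MC = 25, so Q = (37 − 25)/4 = 3.
Cournot with 2 identical firms: the symmetric best-response condition is 37 − 12q = 25. Each firm produces q = 1, total output Q = 2, price P = 29.
DWL is the triangle between Q = 2 and Q = 3: ½·(3 − 2)·(29 − 25) = 2.

DWL = 2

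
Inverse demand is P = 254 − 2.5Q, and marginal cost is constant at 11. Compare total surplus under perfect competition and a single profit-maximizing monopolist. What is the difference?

Perfect competition: P = MC = 11, so 254 − 2.5Q = 11 and Q = 97.2.
CS = ½·(254 − 11)·97.2 = 11809.8; PS = (11 − 11)·97.2 = 0; TS = 11809.8.
The monopolist equates marginal revenue to marginal cost: 254 − 5Q = 11, so Q = 48.6. From demand, P = 132.5.
CS = ½·(254 − 132.5)·48.6 = 2952.45; PS = (132.5 − 11)·48.6 = 5904.9; TS = 8857.35.
Change in total surplus: 8857.35 − 11809.8 = −2952.45.

Total surplus falls by 2952.45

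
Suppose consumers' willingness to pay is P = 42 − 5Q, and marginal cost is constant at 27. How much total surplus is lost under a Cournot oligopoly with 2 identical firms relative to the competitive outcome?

DWL = 2.5

Under competition P = MC = 27, so Q = (42 − 27)/5 = 3.
In a 2-firm Cournot equilibrium, symmetry and the first-order condition give q = (42 − 27)/(15) = 1. So Q = 2 and P = 32.
DWL is the triangle between Q = 2 and Q = 3: ½·(3 − 2)·(32 − 27) = 2.5.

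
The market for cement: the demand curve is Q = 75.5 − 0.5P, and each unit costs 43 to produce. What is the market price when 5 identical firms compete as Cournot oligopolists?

Inverting demand: P = 151 − 2Q.
In a 5-firm Cournot equilibrium, symmetry and the first-order condition give q = (151 − 43)/(12) = 9. So Q = 45 and P = 61.

P = 61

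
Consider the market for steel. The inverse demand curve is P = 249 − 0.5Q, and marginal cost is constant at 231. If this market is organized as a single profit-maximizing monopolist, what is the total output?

The monopolist equates marginal revenue to marginal cost: 249 − Q = 231, so Q = 18. From demand, P = 240.

Q = 18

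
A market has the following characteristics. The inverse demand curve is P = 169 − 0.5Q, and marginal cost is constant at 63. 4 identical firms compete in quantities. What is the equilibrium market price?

With 4 symmetric Cournot firms, each firm's FOC gives 169 − 2.5q = 63, so q = 42.4, Q = 4·42.4 = 169.6, and P = 84.2.

P = 84.2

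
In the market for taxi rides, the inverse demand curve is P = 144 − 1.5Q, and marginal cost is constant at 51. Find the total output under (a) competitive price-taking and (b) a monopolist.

Competition: Q = 62; Monopoly: Q = 31

Under competition P = MC = 51, so Q = (144 − 51)/1.5 = 62.
Monopoly sets MR = MC: 144 − 3Q = 51 ⇒ Q = 31, P = 144 − 1.5·31 = 97.5.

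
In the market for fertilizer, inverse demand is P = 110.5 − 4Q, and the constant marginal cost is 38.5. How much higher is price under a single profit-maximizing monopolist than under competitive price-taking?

Price rises by 36

Perfect competition: P = MC = 38.5, so 110.5 − 4Q = 38.5 and Q = 18.
A monopolist chooses Q where MR = MC. MR = 110.5 − 8Q; setting this equal to 38.5 gives Q = 9 and P = 74.5.
Change in price: 74.5 − 38.5 = 36.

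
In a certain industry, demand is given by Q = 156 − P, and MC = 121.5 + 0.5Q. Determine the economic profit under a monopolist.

Profit = 238.05

Inverting demand: P = 156 − Q.
A monopolist chooses Q where MR = MC. MR = 156 − 2Q; setting this equal to 121.5 + 0.5Q gives Q = 13.8 and P = 142.2.
Profit = 142.2·13.8 − (121.5·13.8 + ½·0.5·13.8²) = 238.05.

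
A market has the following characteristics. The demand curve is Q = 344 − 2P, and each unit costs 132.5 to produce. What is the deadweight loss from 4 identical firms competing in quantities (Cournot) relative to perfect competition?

DWL = 62.41

Inverting demand: P = 172 − 0.5Q.
Perfect competition: P = MC = 132.5, so 172 − 0.5Q = 132.5 and Q = 79.
In a 4-firm Cournot equilibrium, symmetry and the first-order condition give q = (172 − 132.5)/(2.5) = 15.8. So Q = 63.2 and P = 140.4.
DWL is the triangle between Q = 63.2 and Q = 79: ½·(79 − 63.2)·(140.4 − 132.5) = 62.41.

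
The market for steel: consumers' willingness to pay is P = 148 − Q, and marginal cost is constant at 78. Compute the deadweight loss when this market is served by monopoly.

DWL = 612.5

Perfect competition: P = MC = 78, so 148 − Q = 78 and Q = 70.
The monopolist equates marginal revenue to marginal cost: 148 − 2Q = 78, so Q = 35. From demand, P = 113.
DWL is the triangle between Q = 35 and Q = 70: ½·(70 − 35)·(113 − 78) = 612.5.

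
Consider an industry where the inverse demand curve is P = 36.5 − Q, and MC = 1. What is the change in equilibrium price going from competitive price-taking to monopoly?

Perfect competition: P = MC = 1, so 36.5 − Q = 1 and Q = 35.5.
Monopoly sets MR = MC: 36.5 − 2Q = 1 ⇒ Q = 17.75, P = 36.5 − 17.75 = 18.75.
Change in equilibrium price: 18.75 − 1 = 17.75.

Equilibrium price rises by 17.75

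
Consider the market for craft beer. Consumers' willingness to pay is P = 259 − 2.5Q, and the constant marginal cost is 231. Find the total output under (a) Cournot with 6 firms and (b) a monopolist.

Cournot: Q = 9.6; Monopoly: Q = 5.6

With 6 symmetric Cournot firms, each firm's FOC gives 259 − 17.5q = 231, so q = 1.6, Q = 6·1.6 = 9.6, and P = 235.
A monopolist chooses Q where MR = MC. MR = 259 − 5Q; setting this equal to 231 gives Q = 5.6 and P = 245.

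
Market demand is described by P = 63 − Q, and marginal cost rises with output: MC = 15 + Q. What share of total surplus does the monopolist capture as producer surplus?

PS/TS = 0.75

Monopoly sets MR = MC: 63 − 2Q = 15 + Q ⇒ Q = 16, P = 63 − 16 = 47.
CS = ½·(63 − 47)·16 = 128.
PS = P·Q − VC(Q) = 47·16 − (15·16 + ½·1·16²) = 384.
Share captured = PS/TS = 384/512 = 0.75.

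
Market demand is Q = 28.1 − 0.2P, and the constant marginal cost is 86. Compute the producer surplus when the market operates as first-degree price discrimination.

Inverting demand: P = 140.5 − 5Q.
Under first-degree price discrimination the firm charges each unit its demand price and produces up to where P = MC, i.e. Q = 10.9. Consumer surplus is zero; producer surplus equals total surplus.
PS = ½·(140.5 − 86)·10.9 = 297.025.

PS = 297.025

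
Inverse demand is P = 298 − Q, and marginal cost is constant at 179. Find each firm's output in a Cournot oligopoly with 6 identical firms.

q_i = 17

Cournot with 6 identical firms: the symmetric best-response condition is 298 − 7q = 179. Each firm produces q = 17, total output Q = 102, price P = 196.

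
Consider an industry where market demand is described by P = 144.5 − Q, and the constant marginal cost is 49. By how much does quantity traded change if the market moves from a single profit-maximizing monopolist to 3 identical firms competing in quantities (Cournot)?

Monopoly sets MR = MC: 144.5 − 2Q = 49 ⇒ Q = 47.75, P = 144.5 − 47.75 = 96.75.
In a 3-firm Cournot equilibrium, symmetry and the first-order condition give q = (144.5 − 49)/(4) = 23.875. So Q = 71.625 and P = 72.875.
Change in quantity traded: 71.625 − 47.75 = 23.875.

Quantity traded rises by 23.875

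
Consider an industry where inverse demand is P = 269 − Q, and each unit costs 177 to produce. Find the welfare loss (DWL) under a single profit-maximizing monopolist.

DWL = 1058

Competitive firms price at marginal cost: P = 177, giving Q = 92.
Monopoly sets MR = MC: 269 − 2Q = 177 ⇒ Q = 46, P = 269 − 46 = 223.
DWL is the triangle between Q = 46 and Q = 92: ½·(92 − 46)·(223 − 177) = 1058.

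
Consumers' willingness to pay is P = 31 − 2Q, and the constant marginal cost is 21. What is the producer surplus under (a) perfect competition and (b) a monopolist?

Perfect competition: P = MC = 21, so 31 − 2Q = 21 and Q = 5.
PS = (21 − 21)·5 = 0.
The monopolist equates marginal revenue to marginal cost: 31 − 4Q = 21, so Q = 2.5. From demand, P = 26.
PS = (26 − 21)·2.5 = 12.5.

Competition: PS = 0; Monopoly: PS = 12.5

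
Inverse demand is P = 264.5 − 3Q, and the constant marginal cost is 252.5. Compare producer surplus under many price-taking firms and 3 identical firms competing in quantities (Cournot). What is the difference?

Producer surplus rises by 9

Competitive firms price at marginal cost: P = 252.5, giving Q = 4.
PS = (252.5 − 252.5)·4 = 0.
With 3 symmetric Cournot firms, each firm's FOC gives 264.5 − 12q = 252.5, so q = 1, Q = 3·1 = 3, and P = 255.5.
PS = (255.5 − 252.5)·3 = 9.
Change in producer surplus: 9 − 0 = 9.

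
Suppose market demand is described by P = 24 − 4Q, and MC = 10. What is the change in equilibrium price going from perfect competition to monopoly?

Competitive firms price at marginal cost: P = 10, giving Q = 3.5.
A monopolist chooses Q where MR = MC. MR = 24 − 8Q; setting this equal to 10 gives Q = 1.75 and P = 17.
Change in equilibrium price: 17 − 10 = 7.

Equilibrium price rises by 7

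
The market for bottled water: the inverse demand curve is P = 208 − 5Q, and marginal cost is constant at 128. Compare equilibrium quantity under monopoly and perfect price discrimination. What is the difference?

Equilibrium quantity rises by 8

Monopoly sets MR = MC: 208 − 10Q = 128 ⇒ Q = 8, P = 208 − 5·8 = 168.
Under first-degree price discrimination the firm charges each unit its demand price and produces up to where P = MC, i.e. Q = 16. Consumer surplus is zero; producer surplus equals total surplus.
Change in equilibrium quantity: 16 − 8 = 8.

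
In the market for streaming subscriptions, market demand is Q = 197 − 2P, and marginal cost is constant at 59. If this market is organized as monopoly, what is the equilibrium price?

P = 78.75

Inverting demand: P = 98.5 − 0.5Q.
Monopoly sets MR = MC: 98.5 − Q = 59 ⇒ Q = 39.5, P = 98.5 − 0.5·39.5 = 78.75.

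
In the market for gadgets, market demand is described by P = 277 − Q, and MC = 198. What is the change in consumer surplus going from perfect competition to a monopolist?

Consumer surplus falls by 2340.375

Under competition P = MC = 198, so Q = (277 − 198)/1 = 79.
CS = ½·(277 − 198)·79 = 3120.5.
Monopoly sets MR = MC: 277 − 2Q = 198 ⇒ Q = 39.5, P = 277 − 39.5 = 237.5.
CS = ½·(277 − 237.5)·39.5 = 780.125.
Change in consumer surplus: 780.125 − 3120.5 = −2340.375.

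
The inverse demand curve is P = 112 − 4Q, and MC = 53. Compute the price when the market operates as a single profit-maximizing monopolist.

P = 82.5

A monopolist chooses Q where MR = MC. MR = 112 − 8Q; setting this equal to 53 gives Q = 7.375 and P = 82.5.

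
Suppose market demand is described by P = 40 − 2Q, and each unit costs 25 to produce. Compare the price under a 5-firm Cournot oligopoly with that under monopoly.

Cournot: P = 27.5; Monopoly: P = 32.5

Cournot with 5 identical firms: the symmetric best-response condition is 40 − 12q = 25. Each firm produces q = 1.25, total output Q = 6.25, price P = 27.5.
Monopoly sets MR = MC: 40 − 4Q = 25 ⇒ Q = 3.75, P = 40 − 2·3.75 = 32.5.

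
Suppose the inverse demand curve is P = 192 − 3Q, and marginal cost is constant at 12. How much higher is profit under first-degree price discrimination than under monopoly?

π rises by 2700

A monopolist chooses Q where MR = MC. MR = 192 − 6Q; setting this equal to 12 gives Q = 30 and P = 102.
Profit = (102 − 12)·30 = 2700.
A perfectly discriminating monopolist sells every unit with P(Q) ≥ MC(Q), so output equals the competitive quantity Q = 60. Each buyer pays their reservation price, so CS = 0 and the firm captures all surplus.
PS equals the full surplus area, 5400. Profit = 5400 = 5400.
Change in profit: 5400 − 2700 = 2700.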